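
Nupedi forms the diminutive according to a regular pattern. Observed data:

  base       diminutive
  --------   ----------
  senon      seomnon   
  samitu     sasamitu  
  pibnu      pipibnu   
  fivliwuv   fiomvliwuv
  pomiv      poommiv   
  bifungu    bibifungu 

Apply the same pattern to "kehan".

"kehan" ends in -n. The one such stem in the data (senon → seomnon) inserts -om- after the first vowel (as do fivliwuv, pomiv), so the same rule applies.
The other pattern: stems ending in -u repeat the first consonant+vowel as a prefix.
So kehan → keomhan.

keomhan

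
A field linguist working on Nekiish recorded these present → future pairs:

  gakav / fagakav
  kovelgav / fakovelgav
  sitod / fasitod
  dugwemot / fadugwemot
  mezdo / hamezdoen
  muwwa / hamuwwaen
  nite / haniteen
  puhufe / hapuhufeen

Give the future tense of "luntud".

faluntud

sitod and mezdo both have last vowel 'o' yet inflect differently (fasitod, hamezdoen), so the last vowel is not what conditions the rule; whether the stem ends in a vowel or a consonant is.
"luntud" ends in a consonant. The stems ending in a consonant (gakav → fagakav, kovelgav → fakovelgav, sitod → fasitod) add the prefix fa-.
The other pattern: stems ending in a vowel add ha- … -en around the stem.
So luntud → faluntud.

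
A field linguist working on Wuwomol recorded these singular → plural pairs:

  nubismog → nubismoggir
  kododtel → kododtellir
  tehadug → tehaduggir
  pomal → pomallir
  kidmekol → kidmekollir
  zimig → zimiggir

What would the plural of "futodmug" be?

Every pair shown (nubismog → nubismoggir, kododtel → kododtellir, tehadug → tehaduggir, …) follows the same rule: double the final consonant and add -ir.
So futodmug → futodmuggir.

futodmuggir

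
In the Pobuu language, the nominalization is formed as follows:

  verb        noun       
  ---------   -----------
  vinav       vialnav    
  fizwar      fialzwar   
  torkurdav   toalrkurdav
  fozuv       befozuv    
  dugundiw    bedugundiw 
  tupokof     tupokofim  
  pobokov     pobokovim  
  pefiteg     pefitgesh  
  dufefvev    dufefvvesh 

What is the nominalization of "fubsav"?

"fubsav" has last vowel 'a'. The stems whose last vowel is 'a' (vinav → vialnav, fizwar → fialzwar, torkurdav → toalrkurdav) insert -al- after the first vowel.
The other patterns: stems whose last vowel is 'i' or 'u' add the prefix be-; stems whose last vowel is 'o' add -im; stems whose last vowel is 'e' delete the last vowel and add -esh.
So fubsav → fualbsav.

fualbsav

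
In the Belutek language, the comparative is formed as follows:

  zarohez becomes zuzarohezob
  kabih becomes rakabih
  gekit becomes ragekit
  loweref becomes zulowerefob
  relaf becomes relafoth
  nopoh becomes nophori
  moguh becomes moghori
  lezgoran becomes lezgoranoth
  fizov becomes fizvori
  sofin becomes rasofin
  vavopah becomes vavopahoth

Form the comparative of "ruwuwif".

raruwuwif

kabih and nopoh both end in -h yet inflect differently (rakabih, nophori), so the final letter is not what conditions the rule; the last vowel is.
"ruwuwif" has last vowel 'i'. The stems whose last vowel is 'i' (sofin → rasofin, gekit → ragekit, kabih → rakabih) add the prefix ra-.
The other patterns: stems whose last vowel is 'e' add zu- … -ob around the stem; stems whose last vowel is 'o' or 'u' delete the last vowel and add -ori; stems whose last vowel is 'a' add -oth.
So ruwuwif → raruwuwif.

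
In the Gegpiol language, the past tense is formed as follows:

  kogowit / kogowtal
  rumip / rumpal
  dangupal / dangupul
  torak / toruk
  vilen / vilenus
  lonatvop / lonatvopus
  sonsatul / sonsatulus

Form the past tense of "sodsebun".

sodsebunus

rumip and lonatvop both end in -p yet inflect differently (rumpal, lonatvopus), so the final letter is not what conditions the rule; the last vowel is.
"sodsebun" has last vowel 'u'. The one such stem in the data (sonsatul → sonsatulus) adds -us, so the same rule applies.
The other patterns: stems whose last vowel is 'i' delete the last vowel and add -al; stems whose last vowel is 'a' change the last vowel to 'u'.
So sodsebun → sodsebunus.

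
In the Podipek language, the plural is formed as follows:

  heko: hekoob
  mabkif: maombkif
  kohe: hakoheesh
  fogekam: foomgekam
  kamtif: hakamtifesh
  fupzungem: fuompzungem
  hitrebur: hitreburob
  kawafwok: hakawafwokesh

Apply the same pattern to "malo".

mabkif and kamtif both end in -f yet inflect differently (maombkif, hakamtifesh), so the final letter is not what conditions the rule; the first letter is.
"malo" begins with m-. The one such stem in the data (mabkif → maombkif) inserts -om- after the first vowel (as do fupzungem, fogekam), so the same rule applies.
The other patterns: stems beginning with h- add -ob; stems beginning with k- add ha- … -esh around the stem.
So malo → maomlo.

maomlo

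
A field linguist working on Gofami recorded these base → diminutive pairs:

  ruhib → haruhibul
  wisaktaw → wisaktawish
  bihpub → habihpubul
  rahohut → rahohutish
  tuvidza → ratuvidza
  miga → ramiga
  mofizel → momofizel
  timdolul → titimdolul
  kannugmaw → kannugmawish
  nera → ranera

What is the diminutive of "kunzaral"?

kukunzaral

bihpub and timdolul both have last vowel 'u' yet inflect differently (habihpubul, titimdolul), so the last vowel is not what conditions the rule; the final letter is.
"kunzaral" ends in -l. The stems ending in -l (mofizel → momofizel, timdolul → titimdolul) repeat the first consonant+vowel as a prefix.
So kunzaral → kukunzaral.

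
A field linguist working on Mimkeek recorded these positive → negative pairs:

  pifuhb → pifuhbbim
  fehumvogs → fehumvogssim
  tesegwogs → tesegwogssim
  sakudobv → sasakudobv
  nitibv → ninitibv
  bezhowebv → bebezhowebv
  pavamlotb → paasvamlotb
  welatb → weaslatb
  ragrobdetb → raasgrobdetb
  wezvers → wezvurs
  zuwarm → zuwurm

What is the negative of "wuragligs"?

pifuhb and pavamlotb both end in -b yet inflect differently (pifuhbbim, paasvamlotb), so the final letter is not what conditions the rule; the second-to-last letter is.
"wuragligs" has second-to-last letter 'g'. The stems whose second-to-last letter is 'g' (fehumvogs → fehumvogssim, tesegwogs → tesegwogssim) double the final consonant and add -im.
The other patterns: stems whose second-to-last letter is 'b' repeat the first consonant+vowel as a prefix; stems whose second-to-last letter is 't' insert -as- after the first vowel; stems whose second-to-last letter is 'r' change the last vowel to 'u'.
So wuragligs → wuragligssim.

wuragligssim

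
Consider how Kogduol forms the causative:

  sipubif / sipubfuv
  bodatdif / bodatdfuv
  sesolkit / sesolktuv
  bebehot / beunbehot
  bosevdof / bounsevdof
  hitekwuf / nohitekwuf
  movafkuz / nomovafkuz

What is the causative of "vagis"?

"vagis" has last vowel 'i'. The stems whose last vowel is 'i' (sipubif → sipubfuv, bodatdif → bodatdfuv, sesolkit → sesolktuv) delete the last vowel and add -uv.
The other patterns: stems whose last vowel is 'o' insert -un- after the first vowel; stems whose last vowel is 'u' add the prefix no-.
So vagis → vagsuv.

vagsuv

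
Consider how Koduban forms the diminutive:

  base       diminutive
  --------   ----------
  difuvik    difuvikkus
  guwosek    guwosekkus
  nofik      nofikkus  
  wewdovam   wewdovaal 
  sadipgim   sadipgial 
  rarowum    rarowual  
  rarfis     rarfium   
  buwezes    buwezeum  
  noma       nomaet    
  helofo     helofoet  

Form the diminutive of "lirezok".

lirezokkus

difuvik and sadipgim both have last vowel 'i' yet inflect differently (difuvikkus, sadipgial), so the last vowel is not what conditions the rule; the final letter is.
"lirezok" ends in -k. The stems ending in -k (difuvik → difuvikkus, guwosek → guwosekkus, nofik → nofikkus) double the final consonant and add -us.
The other patterns: stems ending in -m drop the final letter and add -al; stems ending in -s drop the final letter and add -um; stems ending in -a or -o add -et.
So lirezok → lirezokkus.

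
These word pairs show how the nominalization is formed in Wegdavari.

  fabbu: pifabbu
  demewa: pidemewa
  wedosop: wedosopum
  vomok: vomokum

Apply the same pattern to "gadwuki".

demewa and wedosop both have 3 vowels yet inflect differently (pidemewa, wedosopum), so the number of vowels is not what conditions the rule; whether the stem ends in a vowel or a consonant is.
"gadwuki" ends in a vowel. The stems ending in a vowel (fabbu → pifabbu, demewa → pidemewa) add the prefix pi-.
The other pattern: stems ending in a consonant add -um.
So gadwuki → pigadwuki.

pigadwuki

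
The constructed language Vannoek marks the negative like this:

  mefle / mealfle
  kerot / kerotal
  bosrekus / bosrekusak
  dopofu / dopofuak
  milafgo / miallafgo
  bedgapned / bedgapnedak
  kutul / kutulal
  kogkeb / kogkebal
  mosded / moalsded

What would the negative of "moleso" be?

moalleso

mosded and bedgapned both end in -d yet inflect differently (moalsded, bedgapnedak), so the final letter is not what conditions the rule; the first letter is.
"moleso" begins with m-. The stems beginning with m- (mefle → mealfle, mosded → moalsded, milafgo → miallafgo) insert -al- after the first vowel.
So moleso → moalleso.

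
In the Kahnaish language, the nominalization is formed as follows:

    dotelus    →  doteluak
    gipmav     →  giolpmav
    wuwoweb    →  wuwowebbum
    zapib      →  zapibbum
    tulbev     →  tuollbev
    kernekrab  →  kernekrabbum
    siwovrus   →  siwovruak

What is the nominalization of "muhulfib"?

kernekrab and gipmav both have last vowel 'a' yet inflect differently (kernekrabbum, giolpmav), so the last vowel is not what conditions the rule; the final letter is.
"muhulfib" ends in -b. The stems ending in -b (wuwoweb → wuwowebbum, kernekrab → kernekrabbum, zapib → zapibbum) double the final consonant and add -um.
So muhulfib → muhulfibbum.

muhulfibbum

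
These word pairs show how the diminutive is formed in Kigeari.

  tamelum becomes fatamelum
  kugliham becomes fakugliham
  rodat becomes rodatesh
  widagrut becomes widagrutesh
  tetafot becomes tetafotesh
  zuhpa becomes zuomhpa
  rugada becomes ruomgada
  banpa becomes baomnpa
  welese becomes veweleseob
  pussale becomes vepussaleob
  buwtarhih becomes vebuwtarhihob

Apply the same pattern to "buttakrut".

buttakrutesh

kugliham and rodat both have last vowel 'a' yet inflect differently (fakugliham, rodatesh), so the last vowel is not what conditions the rule; the final letter is.
"buttakrut" ends in -t. The stems ending in -t (rodat → rodatesh, widagrut → widagrutesh, tetafot → tetafotesh) add -esh.
The other patterns: stems ending in -m add the prefix fa-; stems ending in -a insert -om- after the first vowel; stems ending in -e or -h add ve- … -ob around the stem.
So buttakrut → buttakrutesh.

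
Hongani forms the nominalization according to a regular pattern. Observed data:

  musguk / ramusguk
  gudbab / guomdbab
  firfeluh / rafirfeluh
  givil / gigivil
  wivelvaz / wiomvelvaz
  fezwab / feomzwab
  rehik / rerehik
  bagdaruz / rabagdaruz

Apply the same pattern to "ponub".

musguk and rehik both end in -k yet inflect differently (ramusguk, rerehik), so the final letter is not what conditions the rule; the last vowel is.
"ponub" has last vowel 'u'. The stems whose last vowel is 'u' (musguk → ramusguk, firfeluh → rafirfeluh, bagdaruz → rabagdaruz) add the prefix ra-.
So ponub → raponub.

raponub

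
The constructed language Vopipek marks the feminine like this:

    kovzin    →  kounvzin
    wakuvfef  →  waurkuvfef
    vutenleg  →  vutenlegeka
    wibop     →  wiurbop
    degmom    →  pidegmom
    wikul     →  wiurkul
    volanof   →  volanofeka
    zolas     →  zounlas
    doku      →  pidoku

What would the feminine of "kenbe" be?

keunnbe

"kenbe" begins with k-. The one such stem in the data (kovzin → kounvzin) inserts -un- after the first vowel (as does zolas), so the same rule applies.
The other patterns: stems beginning with d- add the prefix pi-; stems beginning with v- add -eka; stems beginning with w- insert -ur- after the first vowel.
So kenbe → keunnbe.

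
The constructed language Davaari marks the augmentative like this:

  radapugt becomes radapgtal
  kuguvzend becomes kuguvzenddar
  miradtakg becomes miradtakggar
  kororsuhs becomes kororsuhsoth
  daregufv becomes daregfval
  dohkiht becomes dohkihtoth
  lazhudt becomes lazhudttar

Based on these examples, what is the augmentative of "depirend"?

dohkiht and radapugt both end in -t yet inflect differently (dohkihtoth, radapgtal), so the final letter is not what conditions the rule; the second-to-last letter is.
"depirend" has second-to-last letter 'n'. The one such stem in the data (kuguvzend → kuguvzenddar) doubles the final consonant and adds -ar (as do lazhudt, miradtakg), so the same rule applies.
The other patterns: stems whose second-to-last letter is 'h' add -oth; stems whose second-to-last letter is 'f' or 'g' delete the last vowel and add -al.
So depirend → depirenddar.

depirenddar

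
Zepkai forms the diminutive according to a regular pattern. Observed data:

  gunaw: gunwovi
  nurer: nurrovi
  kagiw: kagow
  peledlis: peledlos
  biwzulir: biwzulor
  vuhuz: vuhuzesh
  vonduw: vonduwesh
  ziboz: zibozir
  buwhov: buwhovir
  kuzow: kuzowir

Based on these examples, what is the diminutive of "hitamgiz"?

gunaw and kagiw both end in -w yet inflect differently (gunwovi, kagow), so the final letter is not what conditions the rule; the last vowel is.
"hitamgiz" has last vowel 'i'. The stems whose last vowel is 'i' (kagiw → kagow, peledlis → peledlos, biwzulir → biwzulor) change the last vowel to 'o'.
The other patterns: stems whose last vowel is 'a' or 'e' delete the last vowel and add -ovi; stems whose last vowel is 'u' add -esh; stems whose last vowel is 'o' add -ir.
So hitamgiz → hitamgoz.

hitamgoz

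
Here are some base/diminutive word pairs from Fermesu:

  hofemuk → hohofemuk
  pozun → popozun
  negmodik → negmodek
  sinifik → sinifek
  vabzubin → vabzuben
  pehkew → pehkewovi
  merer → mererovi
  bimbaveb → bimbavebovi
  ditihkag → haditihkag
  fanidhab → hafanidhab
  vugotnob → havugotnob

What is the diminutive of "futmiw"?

futmew

"futmiw" has last vowel 'i'. The stems whose last vowel is 'i' (negmodik → negmodek, sinifik → sinifek, vabzubin → vabzuben) change the last vowel to 'e'.
The other patterns: stems whose last vowel is 'u' repeat the first consonant+vowel as a prefix; stems whose last vowel is 'e' add -ovi; stems whose last vowel is 'a' or 'o' add the prefix ha-.
So futmiw → futmew.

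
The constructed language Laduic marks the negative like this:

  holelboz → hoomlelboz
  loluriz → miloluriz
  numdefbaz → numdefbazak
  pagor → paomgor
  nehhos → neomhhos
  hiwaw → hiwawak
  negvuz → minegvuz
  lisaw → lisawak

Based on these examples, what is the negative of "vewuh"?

numdefbaz and holelboz both end in -z yet inflect differently (numdefbazak, hoomlelboz), so the final letter is not what conditions the rule; the last vowel is.
"vewuh" has last vowel 'u'. The one such stem in the data (negvuz → minegvuz) adds the prefix mi-, so the same rule applies.
The other patterns: stems whose last vowel is 'a' add -ak; stems whose last vowel is 'o' insert -om- after the first vowel.
So vewuh → mivewuh.

mivewuh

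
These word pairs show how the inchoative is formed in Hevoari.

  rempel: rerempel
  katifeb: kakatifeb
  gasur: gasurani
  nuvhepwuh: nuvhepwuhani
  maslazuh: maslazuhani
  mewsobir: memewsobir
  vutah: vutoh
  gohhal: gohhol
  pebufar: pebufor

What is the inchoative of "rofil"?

rorofil

nuvhepwuh and vutah both end in -h yet inflect differently (nuvhepwuhani, vutoh), so the final letter is not what conditions the rule; the last vowel is.
"rofil" has last vowel 'i'. The one such stem in the data (mewsobir → memewsobir) repeats the first consonant+vowel as a prefix (as do rempel, katifeb), so the same rule applies.
The other patterns: stems whose last vowel is 'u' add -ani; stems whose last vowel is 'a' change the last vowel to 'o'.
So rofil → rorofil.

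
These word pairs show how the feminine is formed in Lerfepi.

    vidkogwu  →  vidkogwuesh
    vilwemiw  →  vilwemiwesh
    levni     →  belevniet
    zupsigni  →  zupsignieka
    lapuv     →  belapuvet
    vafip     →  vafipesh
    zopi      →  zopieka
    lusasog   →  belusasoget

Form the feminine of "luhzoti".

beluhzotiet

levni and zupsigni both end in -i yet inflect differently (belevniet, zupsignieka), so the final letter is not what conditions the rule; the first letter is.
"luhzoti" begins with l-. The stems beginning with l- (lapuv → belapuvet, lusasog → belusasoget, levni → belevniet) add be- … -et around the stem.
So luhzoti → beluhzotiet.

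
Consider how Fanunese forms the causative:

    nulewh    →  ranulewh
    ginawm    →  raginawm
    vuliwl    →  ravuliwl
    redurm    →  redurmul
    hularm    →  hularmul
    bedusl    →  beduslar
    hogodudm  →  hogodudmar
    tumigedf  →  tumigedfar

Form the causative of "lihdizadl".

lihdizadlar

"lihdizadl" has second-to-last letter 'd'. The stems whose second-to-last letter is 'd' (hogodudm → hogodudmar, tumigedf → tumigedfar) add -ar.
The other patterns: stems whose second-to-last letter is 'w' add the prefix ra-; stems whose second-to-last letter is 'r' add -ul.
So lihdizadl → lihdizadlar.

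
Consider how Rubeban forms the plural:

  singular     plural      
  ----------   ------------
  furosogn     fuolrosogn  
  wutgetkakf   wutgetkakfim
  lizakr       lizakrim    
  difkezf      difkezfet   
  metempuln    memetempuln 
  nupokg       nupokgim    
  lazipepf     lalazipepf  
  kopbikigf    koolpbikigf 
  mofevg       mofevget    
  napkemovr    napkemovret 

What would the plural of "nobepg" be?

napkemovr and lizakr both end in -r yet inflect differently (napkemovret, lizakrim), so the final letter is not what conditions the rule; the second-to-last letter is.
"nobepg" has second-to-last letter 'p'. The one such stem in the data (lazipepf → lalazipepf) repeats the first consonant+vowel as a prefix (as does metempuln), so the same rule applies.
So nobepg → nonobepg.

nonobepg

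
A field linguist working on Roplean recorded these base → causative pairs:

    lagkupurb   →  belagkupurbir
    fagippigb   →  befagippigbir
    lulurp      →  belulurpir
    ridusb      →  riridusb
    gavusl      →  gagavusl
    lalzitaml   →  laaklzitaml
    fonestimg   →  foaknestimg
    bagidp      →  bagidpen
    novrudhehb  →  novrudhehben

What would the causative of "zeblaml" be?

lagkupurb and ridusb both end in -b yet inflect differently (belagkupurbir, riridusb), so the final letter is not what conditions the rule; the second-to-last letter is.
"zeblaml" has second-to-last letter 'm'. The stems whose second-to-last letter is 'm' (lalzitaml → laaklzitaml, fonestimg → foaknestimg) insert -ak- after the first vowel.
The other patterns: stems whose second-to-last letter is 'g' or 'r' add be- … -ir around the stem; stems whose second-to-last letter is 's' repeat the first consonant+vowel as a prefix; stems whose second-to-last letter is 'd' or 'h' add -en.
So zeblaml → zeakblaml.

zeakblaml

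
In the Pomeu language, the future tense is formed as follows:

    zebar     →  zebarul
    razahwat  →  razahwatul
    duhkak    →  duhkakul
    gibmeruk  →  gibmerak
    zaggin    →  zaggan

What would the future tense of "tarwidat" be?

duhkak and gibmeruk both end in -k yet inflect differently (duhkakul, gibmerak), so the final letter is not what conditions the rule; the last vowel is.
"tarwidat" has last vowel 'a'. The stems whose last vowel is 'a' (zebar → zebarul, razahwat → razahwatul, duhkak → duhkakul) add -ul.
So tarwidat → tarwidatul.

tarwidatul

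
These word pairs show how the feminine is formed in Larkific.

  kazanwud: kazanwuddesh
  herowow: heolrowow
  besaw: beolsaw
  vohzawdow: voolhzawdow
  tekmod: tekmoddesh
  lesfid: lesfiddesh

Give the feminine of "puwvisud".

herowow and tekmod both have last vowel 'o' yet inflect differently (heolrowow, tekmoddesh), so the last vowel is not what conditions the rule; the final letter is.
"puwvisud" ends in -d. The stems ending in -d (lesfid → lesfiddesh, kazanwud → kazanwuddesh, tekmod → tekmoddesh) double the final consonant and add -esh.
So puwvisud → puwvisuddesh.

puwvisuddesh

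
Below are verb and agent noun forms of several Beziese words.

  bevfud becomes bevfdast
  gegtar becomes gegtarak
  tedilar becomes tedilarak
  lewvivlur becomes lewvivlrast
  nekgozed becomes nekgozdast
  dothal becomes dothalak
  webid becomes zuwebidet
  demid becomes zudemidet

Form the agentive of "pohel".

gegtar and lewvivlur both end in -r yet inflect differently (gegtarak, lewvivlrast), so the final letter is not what conditions the rule; the last vowel is.
"pohel" has last vowel 'e'. The one such stem in the data (nekgozed → nekgozdast) deletes the last vowel and adds -ast (as do lewvivlur, bevfud), so the same rule applies.
The other patterns: stems whose last vowel is 'i' add zu- … -et around the stem; stems whose last vowel is 'a' add -ak.
So pohel → pohlast.

pohlast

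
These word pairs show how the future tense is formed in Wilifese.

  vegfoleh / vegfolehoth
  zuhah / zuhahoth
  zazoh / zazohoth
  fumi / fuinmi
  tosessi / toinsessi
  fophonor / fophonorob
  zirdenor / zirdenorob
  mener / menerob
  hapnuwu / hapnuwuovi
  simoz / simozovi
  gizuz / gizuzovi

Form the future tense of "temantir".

temantirob

zazoh and fophonor both have last vowel 'o' yet inflect differently (zazohoth, fophonorob), so the last vowel is not what conditions the rule; the final letter is.
"temantir" ends in -r. The stems ending in -r (fophonor → fophonorob, zirdenor → zirdenorob, mener → menerob) add -ob.
So temantir → temantirob.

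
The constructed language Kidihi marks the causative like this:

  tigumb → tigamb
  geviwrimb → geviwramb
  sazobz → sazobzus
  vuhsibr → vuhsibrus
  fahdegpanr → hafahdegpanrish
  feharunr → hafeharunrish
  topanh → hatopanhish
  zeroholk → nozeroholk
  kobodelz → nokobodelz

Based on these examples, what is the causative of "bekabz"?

"bekabz" has second-to-last letter 'b'. The stems whose second-to-last letter is 'b' (sazobz → sazobzus, vuhsibr → vuhsibrus) add -us.
The other patterns: stems whose second-to-last letter is 'm' change the last vowel to 'a'; stems whose second-to-last letter is 'n' add ha- … -ish around the stem; stems whose second-to-last letter is 'l' add the prefix no-.
So bekabz → bekabzus.

bekabzus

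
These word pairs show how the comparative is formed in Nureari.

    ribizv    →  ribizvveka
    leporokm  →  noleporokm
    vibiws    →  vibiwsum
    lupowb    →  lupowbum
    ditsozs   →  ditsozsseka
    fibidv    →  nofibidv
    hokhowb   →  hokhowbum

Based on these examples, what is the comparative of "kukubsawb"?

vibiws and ditsozs both end in -s yet inflect differently (vibiwsum, ditsozsseka), so the final letter is not what conditions the rule; the second-to-last letter is.
"kukubsawb" has second-to-last letter 'w'. The stems whose second-to-last letter is 'w' (hokhowb → hokhowbum, vibiws → vibiwsum, lupowb → lupowbum) add -um.
The other patterns: stems whose second-to-last letter is 'd' or 'k' add the prefix no-; stems whose second-to-last letter is 'z' double the final consonant and add -eka.
So kukubsawb → kukubsawbum.

kukubsawbum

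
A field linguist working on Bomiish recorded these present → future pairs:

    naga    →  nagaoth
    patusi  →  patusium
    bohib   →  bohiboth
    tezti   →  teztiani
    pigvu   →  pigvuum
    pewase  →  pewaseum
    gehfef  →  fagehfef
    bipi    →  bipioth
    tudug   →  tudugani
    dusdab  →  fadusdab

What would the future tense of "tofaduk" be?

tofadukani

"tofaduk" begins with t-. The stems beginning with t- (tudug → tudugani, tezti → teztiani) add -ani.
The other patterns: stems beginning with d- or g- add the prefix fa-; stems beginning with p- add -um; stems beginning with b- or n- add -oth.
So tofaduk → tofadukani.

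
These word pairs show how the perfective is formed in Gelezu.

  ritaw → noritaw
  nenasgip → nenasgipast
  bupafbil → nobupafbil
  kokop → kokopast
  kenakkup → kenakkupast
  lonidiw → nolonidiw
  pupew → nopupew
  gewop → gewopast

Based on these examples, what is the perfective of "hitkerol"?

nohitkerol

nenasgip and bupafbil both have last vowel 'i' yet inflect differently (nenasgipast, nobupafbil), so the last vowel is not what conditions the rule; the final letter is.
"hitkerol" ends in -l. The one such stem in the data (bupafbil → nobupafbil) adds the prefix no-, so the same rule applies.
So hitkerol → nohitkerol.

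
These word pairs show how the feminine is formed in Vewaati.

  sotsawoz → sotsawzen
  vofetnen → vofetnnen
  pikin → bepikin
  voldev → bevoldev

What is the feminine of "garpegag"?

garpeggen

vofetnen and pikin both end in -n yet inflect differently (vofetnnen, bepikin), so the final letter is not what conditions the rule; the number of vowels is.
"garpegag" has 3 vowels. The stems with 3 vowels (sotsawoz → sotsawzen, vofetnen → vofetnnen) delete the last vowel and add -en.
The other pattern: stems with 2 vowels add the prefix be-.
So garpegag → garpeggen.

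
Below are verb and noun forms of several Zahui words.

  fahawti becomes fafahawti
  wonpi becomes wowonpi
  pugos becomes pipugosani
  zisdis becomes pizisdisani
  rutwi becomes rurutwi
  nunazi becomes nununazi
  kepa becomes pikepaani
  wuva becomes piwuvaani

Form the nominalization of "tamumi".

"tamumi" ends in -i. The stems ending in -i (fahawti → fafahawti, rutwi → rurutwi, wonpi → wowonpi) repeat the first consonant+vowel as a prefix.
The other pattern: stems ending in -a or -s add pi- … -ani around the stem.
So tamumi → tatamumi.

tatamumi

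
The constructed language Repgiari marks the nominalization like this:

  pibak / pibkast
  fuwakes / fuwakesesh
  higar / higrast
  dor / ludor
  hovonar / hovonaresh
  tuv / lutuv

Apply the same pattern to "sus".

dor and higar both end in -r yet inflect differently (ludor, higrast), so the final letter is not what conditions the rule; the number of vowels is.
"sus" has 1 vowel. The stems with 1 vowel (dor → ludor, tuv → lutuv) add the prefix lu-.
The other patterns: stems with 2 vowels delete the last vowel and add -ast; stems with 3 vowels add -esh.
So sus → lusus.

lusus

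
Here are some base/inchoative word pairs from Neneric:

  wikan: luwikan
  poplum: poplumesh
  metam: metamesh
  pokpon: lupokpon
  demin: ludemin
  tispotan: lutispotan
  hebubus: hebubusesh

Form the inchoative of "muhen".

lumuhen

"muhen" ends in -n. The stems ending in -n (tispotan → lutispotan, wikan → luwikan, demin → ludemin) add the prefix lu-.
So muhen → lumuhen.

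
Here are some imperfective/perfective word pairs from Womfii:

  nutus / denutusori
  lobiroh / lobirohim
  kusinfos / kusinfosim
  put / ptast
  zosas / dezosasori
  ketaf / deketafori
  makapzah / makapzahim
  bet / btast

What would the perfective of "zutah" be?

dezutahori

zosas and kusinfos both end in -s yet inflect differently (dezosasori, kusinfosim), so the final letter is not what conditions the rule; the number of vowels is.
"zutah" has 2 vowels. The stems with 2 vowels (zosas → dezosasori, nutus → denutusori, ketaf → deketafori) add de- … -ori around the stem.
The other patterns: stems with 1 vowel delete the last vowel and add -ast; stems with 3 vowels add -im.
So zutah → dezutahori.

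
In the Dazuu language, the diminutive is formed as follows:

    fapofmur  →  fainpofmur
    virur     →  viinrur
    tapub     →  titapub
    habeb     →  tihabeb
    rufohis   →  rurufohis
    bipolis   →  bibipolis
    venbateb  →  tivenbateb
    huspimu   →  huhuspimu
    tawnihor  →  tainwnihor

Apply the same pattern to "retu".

tapub and virur both have last vowel 'u' yet inflect differently (titapub, viinrur), so the last vowel is not what conditions the rule; the final letter is.
"retu" ends in -u. The one such stem in the data (huspimu → huhuspimu) repeats the first consonant+vowel as a prefix (as do rufohis, bipolis), so the same rule applies.
The other patterns: stems ending in -b add the prefix ti-; stems ending in -r insert -in- after the first vowel.
So retu → reretu.

reretu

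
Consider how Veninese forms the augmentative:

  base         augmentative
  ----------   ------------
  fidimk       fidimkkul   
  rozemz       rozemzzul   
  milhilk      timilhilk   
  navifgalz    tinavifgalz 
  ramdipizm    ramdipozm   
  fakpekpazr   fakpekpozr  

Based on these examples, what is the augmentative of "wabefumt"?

wabefumttul

"wabefumt" has second-to-last letter 'm'. The stems whose second-to-last letter is 'm' (fidimk → fidimkkul, rozemz → rozemzzul) double the final consonant and add -ul.
The other patterns: stems whose second-to-last letter is 'l' add the prefix ti-; stems whose second-to-last letter is 'z' change the last vowel to 'o'.
So wabefumt → wabefumttul.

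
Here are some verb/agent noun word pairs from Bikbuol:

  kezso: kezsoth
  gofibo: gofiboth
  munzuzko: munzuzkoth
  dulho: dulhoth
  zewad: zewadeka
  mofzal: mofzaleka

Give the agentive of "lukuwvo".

munzuzko and mofzal both begin with m- yet inflect differently (munzuzkoth, mofzaleka), so the first letter is not what conditions the rule; the final letter is.
"lukuwvo" ends in -o. The stems ending in -o (kezso → kezsoth, gofibo → gofiboth, munzuzko → munzuzkoth) drop the final letter and add -oth.
So lukuwvo → lukuwvoth.

lukuwvoth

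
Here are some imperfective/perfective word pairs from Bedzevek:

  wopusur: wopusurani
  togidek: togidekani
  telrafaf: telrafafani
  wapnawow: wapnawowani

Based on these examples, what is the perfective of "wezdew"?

Every pair shown (wopusur → wopusurani, togidek → togidekani, telrafaf → telrafafani, …) follows the same rule: add -ani.
So wezdew → wezdewani.

wezdewani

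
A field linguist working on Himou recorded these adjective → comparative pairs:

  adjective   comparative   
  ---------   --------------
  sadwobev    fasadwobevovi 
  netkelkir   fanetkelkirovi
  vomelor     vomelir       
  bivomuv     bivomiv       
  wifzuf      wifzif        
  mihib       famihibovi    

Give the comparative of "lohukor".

lohukir

netkelkir and vomelor both end in -r yet inflect differently (fanetkelkirovi, vomelir), so the final letter is not what conditions the rule; the last vowel is.
"lohukor" has last vowel 'o'. The one such stem in the data (vomelor → vomelir) changes the last vowel to 'i' (as do wifzuf, bivomuv), so the same rule applies.
The other pattern: stems whose last vowel is 'e' or 'i' add fa- … -ovi around the stem.
So lohukor → lohukir.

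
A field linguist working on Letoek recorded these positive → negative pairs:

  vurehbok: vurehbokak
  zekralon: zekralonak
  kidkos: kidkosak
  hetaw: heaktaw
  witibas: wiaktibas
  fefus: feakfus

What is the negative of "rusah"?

"rusah" has last vowel 'a'. The stems whose last vowel is 'a' (hetaw → heaktaw, witibas → wiaktibas) insert -ak- after the first vowel.
So rusah → ruaksah.

ruaksah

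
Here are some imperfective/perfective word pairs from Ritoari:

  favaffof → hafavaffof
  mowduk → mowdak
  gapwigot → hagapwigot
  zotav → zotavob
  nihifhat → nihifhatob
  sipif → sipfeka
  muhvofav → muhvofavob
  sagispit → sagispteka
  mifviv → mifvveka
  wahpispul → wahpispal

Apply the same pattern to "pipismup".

pipismap

sagispit and gapwigot both end in -t yet inflect differently (sagispteka, hagapwigot), so the final letter is not what conditions the rule; the last vowel is.
"pipismup" has last vowel 'u'. The stems whose last vowel is 'u' (wahpispul → wahpispal, mowduk → mowdak) change the last vowel to 'a'.
The other patterns: stems whose last vowel is 'i' delete the last vowel and add -eka; stems whose last vowel is 'o' add the prefix ha-; stems whose last vowel is 'a' add -ob.
So pipismup → pipismap.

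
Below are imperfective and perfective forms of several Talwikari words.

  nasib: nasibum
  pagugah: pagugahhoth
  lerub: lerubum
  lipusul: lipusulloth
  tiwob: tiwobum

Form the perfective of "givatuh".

givatuhhoth

lerub and lipusul both have last vowel 'u' yet inflect differently (lerubum, lipusulloth), so the last vowel is not what conditions the rule; the final letter is.
"givatuh" ends in -h. The one such stem in the data (pagugah → pagugahhoth) doubles the final consonant and adds -oth (as does lipusul), so the same rule applies.
The other pattern: stems ending in -b add -um.
So givatuh → givatuhhoth.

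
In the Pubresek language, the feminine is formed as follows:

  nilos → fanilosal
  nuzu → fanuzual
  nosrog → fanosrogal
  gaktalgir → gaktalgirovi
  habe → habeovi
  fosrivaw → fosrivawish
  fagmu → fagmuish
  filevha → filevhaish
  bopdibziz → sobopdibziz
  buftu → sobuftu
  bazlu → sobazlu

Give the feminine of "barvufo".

sobarvufo

nuzu and fagmu both end in -u yet inflect differently (fanuzual, fagmuish), so the final letter is not what conditions the rule; the first letter is.
"barvufo" begins with b-. The stems beginning with b- (bopdibziz → sobopdibziz, buftu → sobuftu, bazlu → sobazlu) add the prefix so-.
The other patterns: stems beginning with n- add fa- … -al around the stem; stems beginning with g- or h- add -ovi; stems beginning with f- add -ish.
So barvufo → sobarvufo.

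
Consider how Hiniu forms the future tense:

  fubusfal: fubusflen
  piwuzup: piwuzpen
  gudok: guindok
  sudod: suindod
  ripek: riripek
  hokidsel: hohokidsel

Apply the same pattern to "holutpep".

hoholutpep

ripek and gudok both end in -k yet inflect differently (riripek, guindok), so the final letter is not what conditions the rule; the last vowel is.
"holutpep" has last vowel 'e'. The stems whose last vowel is 'e' (ripek → riripek, hokidsel → hohokidsel) repeat the first consonant+vowel as a prefix.
So holutpep → hoholutpep.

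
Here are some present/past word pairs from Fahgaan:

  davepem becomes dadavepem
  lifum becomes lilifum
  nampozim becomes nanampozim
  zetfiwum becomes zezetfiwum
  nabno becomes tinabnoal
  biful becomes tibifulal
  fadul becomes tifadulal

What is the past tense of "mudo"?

timudoal

lifum and biful both have last vowel 'u' yet inflect differently (lilifum, tibifulal), so the last vowel is not what conditions the rule; the final letter is.
"mudo" ends in -o. The one such stem in the data (nabno → tinabnoal) adds ti- … -al around the stem, so the same rule applies.
So mudo → timudoal.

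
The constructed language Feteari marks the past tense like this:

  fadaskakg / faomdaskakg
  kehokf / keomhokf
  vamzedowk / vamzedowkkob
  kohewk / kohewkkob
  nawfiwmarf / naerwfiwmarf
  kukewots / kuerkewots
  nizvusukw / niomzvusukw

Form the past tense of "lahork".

laerhork

kehokf and nawfiwmarf both end in -f yet inflect differently (keomhokf, naerwfiwmarf), so the final letter is not what conditions the rule; the second-to-last letter is.
"lahork" has second-to-last letter 'r'. The one such stem in the data (nawfiwmarf → naerwfiwmarf) inserts -er- after the first vowel (as does kukewots), so the same rule applies.
So lahork → laerhork.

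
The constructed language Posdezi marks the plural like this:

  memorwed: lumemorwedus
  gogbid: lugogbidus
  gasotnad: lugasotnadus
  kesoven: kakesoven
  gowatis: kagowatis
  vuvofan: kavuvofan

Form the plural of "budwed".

memorwed and kesoven both have last vowel 'e' yet inflect differently (lumemorwedus, kakesoven), so the last vowel is not what conditions the rule; the final letter is.
"budwed" ends in -d. The stems ending in -d (memorwed → lumemorwedus, gogbid → lugogbidus, gasotnad → lugasotnadus) add lu- … -us around the stem.
The other pattern: stems ending in -n or -s add the prefix ka-.
So budwed → lubudwedus.

lubudwedus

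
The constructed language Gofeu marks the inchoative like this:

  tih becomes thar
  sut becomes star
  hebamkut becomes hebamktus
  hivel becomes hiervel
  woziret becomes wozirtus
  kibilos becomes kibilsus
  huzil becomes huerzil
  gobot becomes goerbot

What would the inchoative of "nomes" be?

"nomes" has 2 vowels. The stems with 2 vowels (hivel → hiervel, huzil → huerzil, gobot → goerbot) insert -er- after the first vowel.
The other patterns: stems with 1 vowel delete the last vowel and add -ar; stems with 3 vowels delete the last vowel and add -us.
So nomes → noermes.

noermes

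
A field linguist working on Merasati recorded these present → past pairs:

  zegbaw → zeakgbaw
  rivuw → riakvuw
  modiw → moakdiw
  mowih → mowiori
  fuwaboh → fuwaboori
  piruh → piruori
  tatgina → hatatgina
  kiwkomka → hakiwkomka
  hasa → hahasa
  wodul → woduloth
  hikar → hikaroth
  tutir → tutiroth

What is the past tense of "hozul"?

modiw and mowih both have last vowel 'i' yet inflect differently (moakdiw, mowiori), so the last vowel is not what conditions the rule; the final letter is.
"hozul" ends in -l. The one such stem in the data (wodul → woduloth) adds -oth, so the same rule applies.
So hozul → hozuloth.

hozuloth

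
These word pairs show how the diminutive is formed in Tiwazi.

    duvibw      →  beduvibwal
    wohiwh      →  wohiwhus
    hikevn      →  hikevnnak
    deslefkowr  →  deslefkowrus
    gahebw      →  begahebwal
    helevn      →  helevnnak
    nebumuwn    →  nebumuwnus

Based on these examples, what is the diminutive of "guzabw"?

nebumuwn and hikevn both end in -n yet inflect differently (nebumuwnus, hikevnnak), so the final letter is not what conditions the rule; the second-to-last letter is.
"guzabw" has second-to-last letter 'b'. The stems whose second-to-last letter is 'b' (gahebw → begahebwal, duvibw → beduvibwal) add be- … -al around the stem.
The other patterns: stems whose second-to-last letter is 'w' add -us; stems whose second-to-last letter is 'v' double the final consonant and add -ak.
So guzabw → beguzabwal.

beguzabwal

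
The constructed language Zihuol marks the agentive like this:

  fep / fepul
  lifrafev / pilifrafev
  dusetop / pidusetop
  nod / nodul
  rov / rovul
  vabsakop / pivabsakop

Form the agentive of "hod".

vabsakop and fep both end in -p yet inflect differently (pivabsakop, fepul), so the final letter is not what conditions the rule; the number of vowels is.
"hod" has 1 vowel. The stems with 1 vowel (nod → nodul, fep → fepul, rov → rovul) add -ul.
The other pattern: stems with 3 vowels add the prefix pi-.
So hod → hodul.

hodul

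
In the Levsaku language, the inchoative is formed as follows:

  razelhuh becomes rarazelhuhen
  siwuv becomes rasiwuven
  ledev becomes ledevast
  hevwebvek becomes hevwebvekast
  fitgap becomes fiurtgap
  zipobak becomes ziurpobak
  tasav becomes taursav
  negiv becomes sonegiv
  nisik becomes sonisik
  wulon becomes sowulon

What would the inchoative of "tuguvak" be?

tuurguvak

siwuv and ledev both end in -v yet inflect differently (rasiwuven, ledevast), so the final letter is not what conditions the rule; the last vowel is.
"tuguvak" has last vowel 'a'. The stems whose last vowel is 'a' (fitgap → fiurtgap, zipobak → ziurpobak, tasav → taursav) insert -ur- after the first vowel.
So tuguvak → tuurguvak.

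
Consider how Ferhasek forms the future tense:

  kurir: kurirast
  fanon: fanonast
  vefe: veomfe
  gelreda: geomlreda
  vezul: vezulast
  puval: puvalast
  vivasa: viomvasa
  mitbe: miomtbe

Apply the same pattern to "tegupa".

teomgupa

puval and vivasa both have last vowel 'a' yet inflect differently (puvalast, viomvasa), so the last vowel is not what conditions the rule; whether the stem ends in a vowel or a consonant is.
"tegupa" ends in a vowel. The stems ending in a vowel (vivasa → viomvasa, vefe → veomfe, gelreda → geomlreda) insert -om- after the first vowel.
The other pattern: stems ending in a consonant add -ast.
So tegupa → teomgupa.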